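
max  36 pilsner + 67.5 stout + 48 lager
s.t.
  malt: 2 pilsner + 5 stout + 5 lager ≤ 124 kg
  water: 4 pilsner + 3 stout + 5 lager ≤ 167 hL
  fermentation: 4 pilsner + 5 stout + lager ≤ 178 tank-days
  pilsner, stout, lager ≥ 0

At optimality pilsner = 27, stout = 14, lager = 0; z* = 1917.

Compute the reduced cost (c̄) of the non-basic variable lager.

-1.5

Check each constraint at x*: malt 124/124 (tight); water 150/167 (slack 17); fermentation 178/178 (tight).
By complementary slackness, y = 0 for the non-binding constraint.
From A_Bᵀ y = c: 2·y_malt + 4·y_fermentation = 36; 5·y_malt + 5·y_fermentation = 67.5.
Solving: y_malt = 9, y_fermentation = 4.5.
Reduced cost of lager: c₃ − yᵀa₃ = 48 − (9·5 + 4.5·1) = 48 − 49.5 = -1.5.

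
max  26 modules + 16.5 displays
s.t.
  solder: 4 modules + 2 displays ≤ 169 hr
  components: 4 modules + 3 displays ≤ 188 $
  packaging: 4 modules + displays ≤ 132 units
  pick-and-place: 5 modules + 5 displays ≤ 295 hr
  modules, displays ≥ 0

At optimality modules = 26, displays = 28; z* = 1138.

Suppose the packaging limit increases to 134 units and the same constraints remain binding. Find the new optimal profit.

Check each constraint at x*: solder 160/169 (slack 9); components 188/188 (tight); packaging 132/132 (tight); pick-and-place 270/295 (slack 25).
By complementary slackness, y = 0 for the non-binding constraints.
The binding rows give the dual system: 4·y_components + 4·y_packaging = 26 and 3·y_components + 1·y_packaging = 16.5.
→ y_components = 5 and y_packaging = 1.5.
Δz = y_packaging·Δb = 1.5 × (2) = 3, so new z* = 1138 + 3 = 1141.

1141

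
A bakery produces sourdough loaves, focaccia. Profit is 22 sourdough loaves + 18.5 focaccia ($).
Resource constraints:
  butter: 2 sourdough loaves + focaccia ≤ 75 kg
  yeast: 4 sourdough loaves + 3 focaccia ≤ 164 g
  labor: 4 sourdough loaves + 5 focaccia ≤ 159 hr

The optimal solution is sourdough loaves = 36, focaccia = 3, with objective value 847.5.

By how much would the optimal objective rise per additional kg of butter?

At the optimum: butter uses 75 of 75 (binding); yeast uses 153 of 164 (slack = 11); labor uses 159 of 159 (binding).
Since yeast is not tight, its dual is 0.
Dual feasibility on the basic columns requires 2·y_butter + 4·y_labor = 22, 1·y_butter + 5·y_labor = 18.5.
→ y_butter = 6 and y_labor = 2.5.
Shadow price of butter = 6.

6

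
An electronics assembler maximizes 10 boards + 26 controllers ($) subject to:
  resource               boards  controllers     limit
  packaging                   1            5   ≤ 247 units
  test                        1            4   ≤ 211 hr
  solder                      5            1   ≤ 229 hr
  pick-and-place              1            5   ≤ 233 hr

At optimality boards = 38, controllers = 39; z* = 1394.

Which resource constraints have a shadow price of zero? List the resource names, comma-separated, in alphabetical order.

packaging, test

packaging: 233/247 (slack 14)
test: 194/211 (slack 17)
solder: 229/229 (binding)
pick-and-place: 233/233 (binding)
By complementary slackness, a constraint with positive slack has shadow price 0 → packaging, test.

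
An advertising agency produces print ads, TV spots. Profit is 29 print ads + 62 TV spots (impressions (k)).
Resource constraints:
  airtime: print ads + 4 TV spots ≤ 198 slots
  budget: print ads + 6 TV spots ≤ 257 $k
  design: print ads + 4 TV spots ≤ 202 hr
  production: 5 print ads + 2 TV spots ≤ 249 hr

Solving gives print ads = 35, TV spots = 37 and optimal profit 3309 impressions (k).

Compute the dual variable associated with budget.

Check each constraint at x*: airtime 183/198 (slack 15); budget 257/257 (tight); design 183/202 (slack 19); production 249/249 (tight).
By complementary slackness, y = 0 for the non-binding constraints.
Dual feasibility on the basic columns requires 1·y_budget + 5·y_production = 29, 6·y_budget + 2·y_production = 62.
This yields shadow prices y_budget = 9, y_production = 4.
Shadow price of budget = 9.

9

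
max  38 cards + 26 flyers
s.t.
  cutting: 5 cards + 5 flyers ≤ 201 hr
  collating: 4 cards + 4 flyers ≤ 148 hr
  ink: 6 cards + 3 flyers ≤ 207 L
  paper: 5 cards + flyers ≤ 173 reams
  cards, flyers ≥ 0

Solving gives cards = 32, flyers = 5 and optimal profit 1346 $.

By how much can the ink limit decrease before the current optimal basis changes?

Binding constraints: collating, ink. The basis is B = [[4,4],[6,3]] with det -12.
Per unit decrease in ink, x* moves by d = (-0.3333, 0.3333).
The basis stays optimal until cards reaches 0; allowable decrease = 96 L.

96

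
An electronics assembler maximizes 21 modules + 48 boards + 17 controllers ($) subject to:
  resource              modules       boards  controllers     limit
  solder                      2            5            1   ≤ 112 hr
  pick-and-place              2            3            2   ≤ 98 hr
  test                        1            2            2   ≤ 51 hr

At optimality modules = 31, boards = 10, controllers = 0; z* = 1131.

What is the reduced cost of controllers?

Check each constraint at x*: solder 112/112 (tight); pick-and-place 92/98 (slack 6); test 51/51 (tight).
By complementary slackness, y = 0 for the non-binding constraint.
Dual feasibility on the basic columns requires 2·y_solder + 1·y_test = 21, 5·y_solder + 2·y_test = 48.
This yields shadow prices y_solder = 6, y_test = 9.
Reduced cost of controllers: c₃ − yᵀa₃ = 17 − (6·1 + 9·2) = 17 − 24 = -7.

-7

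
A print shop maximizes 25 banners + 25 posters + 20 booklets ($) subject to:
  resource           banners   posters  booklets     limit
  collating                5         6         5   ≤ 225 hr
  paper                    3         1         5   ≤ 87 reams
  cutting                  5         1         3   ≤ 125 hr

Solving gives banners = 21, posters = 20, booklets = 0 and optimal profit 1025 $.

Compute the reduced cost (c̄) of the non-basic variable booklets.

-3

At the optimum: collating uses 225 of 225 (binding); paper uses 83 of 87 (slack = 4); cutting uses 125 of 125 (binding).
Since paper is not tight, its dual is 0.
Dual feasibility on the basic columns requires 5·y_collating + 5·y_cutting = 25, 6·y_collating + 1·y_cutting = 25.
Solving: y_collating = 4, y_cutting = 1.
Reduced cost of booklets: c₃ − yᵀa₃ = 20 − (4·5 + 1·3) = 20 − 23 = -3.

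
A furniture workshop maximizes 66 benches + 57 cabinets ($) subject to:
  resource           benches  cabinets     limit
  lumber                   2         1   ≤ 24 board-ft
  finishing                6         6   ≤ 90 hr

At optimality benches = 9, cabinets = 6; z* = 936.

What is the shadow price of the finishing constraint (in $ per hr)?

8

Check each constraint at x*: lumber 24/24 (tight); finishing 90/90 (tight).
The binding rows give the dual system: 2·y_lumber + 6·y_finishing = 66 and 1·y_lumber + 6·y_finishing = 57.
This yields shadow prices y_lumber = 9, y_finishing = 8.
Shadow price of finishing = 8.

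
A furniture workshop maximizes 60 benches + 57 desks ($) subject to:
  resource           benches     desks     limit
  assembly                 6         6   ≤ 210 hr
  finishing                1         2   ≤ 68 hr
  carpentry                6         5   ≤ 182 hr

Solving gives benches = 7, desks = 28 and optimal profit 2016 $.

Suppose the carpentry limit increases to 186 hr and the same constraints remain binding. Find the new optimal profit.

Binding: assembly and carpentry. Non-binding: finishing (5 unused).
Slack constraints have shadow price 0 (complementary slackness).
Dual feasibility on the basic columns requires 6·y_assembly + 6·y_carpentry = 60, 6·y_assembly + 5·y_carpentry = 57.
Solving: y_assembly = 7, y_carpentry = 3.
Δz = y_carpentry·Δb = 3 × (4) = 12, so new z* = 2016 + 12 = 2028.

2028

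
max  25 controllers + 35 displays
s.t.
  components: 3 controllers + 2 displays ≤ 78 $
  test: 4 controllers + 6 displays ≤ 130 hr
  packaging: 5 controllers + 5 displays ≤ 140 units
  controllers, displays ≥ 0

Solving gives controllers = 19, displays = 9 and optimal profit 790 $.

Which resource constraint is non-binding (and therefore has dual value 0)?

components: 75/78 (slack 3)
test: 130/130 (binding)
packaging: 140/140 (binding)
By complementary slackness, a constraint with positive slack has shadow price 0 → components.

components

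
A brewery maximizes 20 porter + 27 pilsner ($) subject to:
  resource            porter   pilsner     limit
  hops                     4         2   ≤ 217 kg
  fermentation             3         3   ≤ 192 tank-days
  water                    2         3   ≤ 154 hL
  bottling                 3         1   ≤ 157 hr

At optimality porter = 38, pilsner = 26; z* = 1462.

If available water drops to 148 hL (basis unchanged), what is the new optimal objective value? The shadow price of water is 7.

1420

Δb = -6, so new z* = 1462 + (7)·(-6) = 1462 − 42 = 1420.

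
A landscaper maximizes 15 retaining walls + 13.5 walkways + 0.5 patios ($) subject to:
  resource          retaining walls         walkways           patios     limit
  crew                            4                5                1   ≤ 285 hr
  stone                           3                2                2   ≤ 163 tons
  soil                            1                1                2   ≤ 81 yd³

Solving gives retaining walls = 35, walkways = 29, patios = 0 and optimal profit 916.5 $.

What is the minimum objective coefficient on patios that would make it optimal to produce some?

Check each constraint at x*: crew 285/285 (tight); stone 163/163 (tight); soil 64/81 (slack 17).
Since soil is not tight, its dual is 0.
The binding rows give the dual system: 4·y_crew + 3·y_stone = 15 and 5·y_crew + 2·y_stone = 13.5.
This yields shadow prices y_crew = 1.5, y_stone = 3.
patios enters the basis when its profit ≥ yᵀa₃ = 1.5·1 + 3·2 = 7.5.

7.5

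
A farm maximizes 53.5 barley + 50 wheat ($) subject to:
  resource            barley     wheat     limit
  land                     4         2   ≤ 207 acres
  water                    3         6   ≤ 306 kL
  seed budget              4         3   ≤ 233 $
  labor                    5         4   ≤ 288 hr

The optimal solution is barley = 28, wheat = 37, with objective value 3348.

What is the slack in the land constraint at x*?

land used = 4·28 + 2·37 = 186; slack = 207 − 186 = 21.

21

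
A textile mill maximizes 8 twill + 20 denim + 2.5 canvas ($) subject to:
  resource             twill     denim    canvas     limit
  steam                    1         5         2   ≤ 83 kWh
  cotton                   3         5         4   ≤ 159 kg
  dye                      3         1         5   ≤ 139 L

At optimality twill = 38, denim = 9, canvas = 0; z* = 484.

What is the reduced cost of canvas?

Check each constraint at x*: steam 83/83 (tight); cotton 159/159 (tight); dye 123/139 (slack 16).
Since dye is not tight, its dual is 0.
Dual feasibility on the basic columns requires 1·y_steam + 3·y_cotton = 8, 5·y_steam + 5·y_cotton = 20.
This yields shadow prices y_steam = 2, y_cotton = 2.
Reduced cost of canvas: c₃ − yᵀa₃ = 2.5 − (2·2 + 2·4) = 2.5 − 12 = -9.5.

-9.5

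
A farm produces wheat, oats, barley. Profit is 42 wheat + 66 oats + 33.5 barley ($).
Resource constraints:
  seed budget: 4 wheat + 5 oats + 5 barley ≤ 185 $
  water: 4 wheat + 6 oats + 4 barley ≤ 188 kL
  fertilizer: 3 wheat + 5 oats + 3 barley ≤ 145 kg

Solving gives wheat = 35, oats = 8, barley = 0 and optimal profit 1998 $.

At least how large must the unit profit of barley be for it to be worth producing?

Binding: water and fertilizer. Non-binding: seed budget (5 unused).
Since seed budget is not tight, its dual is 0.
From A_Bᵀ y = c: 4·y_water + 3·y_fertilizer = 42; 6·y_water + 5·y_fertilizer = 66.
This yields shadow prices y_water = 6, y_fertilizer = 6.
barley enters the basis when its profit ≥ yᵀa₃ = 6·4 + 6·3 = 42.

42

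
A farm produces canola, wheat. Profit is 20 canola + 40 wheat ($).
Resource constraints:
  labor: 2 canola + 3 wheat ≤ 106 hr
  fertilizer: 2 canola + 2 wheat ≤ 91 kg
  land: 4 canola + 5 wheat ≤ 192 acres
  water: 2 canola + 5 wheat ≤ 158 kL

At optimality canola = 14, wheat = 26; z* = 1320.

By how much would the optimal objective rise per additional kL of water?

At the optimum: labor uses 106 of 106 (binding); fertilizer uses 80 of 91 (slack = 11); land uses 186 of 192 (slack = 6); water uses 158 of 158 (binding).
Since fertilizer, land are not tight, their duals are 0.
From A_Bᵀ y = c: 2·y_labor + 2·y_water = 20; 3·y_labor + 5·y_water = 40.
This yields shadow prices y_labor = 5, y_water = 5.
Shadow price of water = 5.

5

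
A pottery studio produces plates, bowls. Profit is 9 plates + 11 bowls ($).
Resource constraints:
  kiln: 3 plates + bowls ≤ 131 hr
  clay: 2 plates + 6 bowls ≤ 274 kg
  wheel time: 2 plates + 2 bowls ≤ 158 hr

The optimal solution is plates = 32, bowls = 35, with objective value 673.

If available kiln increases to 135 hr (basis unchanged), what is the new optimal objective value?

681

Binding: kiln and clay. Non-binding: wheel time (24 unused).
By complementary slackness, y = 0 for the non-binding constraint.
From A_Bᵀ y = c: 3·y_kiln + 2·y_clay = 9; 1·y_kiln + 6·y_clay = 11.
Solving: y_kiln = 2, y_clay = 1.5.
Δz = y_kiln·Δb = 2 × (4) = 8, so new z* = 673 + 8 = 681.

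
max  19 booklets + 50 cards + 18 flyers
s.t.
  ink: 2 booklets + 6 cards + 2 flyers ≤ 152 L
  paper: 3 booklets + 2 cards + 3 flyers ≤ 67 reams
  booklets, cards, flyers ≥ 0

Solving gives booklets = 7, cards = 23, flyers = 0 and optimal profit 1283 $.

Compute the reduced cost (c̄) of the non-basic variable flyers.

Both ink and paper are binding at x*.
From A_Bᵀ y = c: 2·y_ink + 3·y_paper = 19; 6·y_ink + 2·y_paper = 50.
This yields shadow prices y_ink = 8, y_paper = 1.
Reduced cost of flyers: c₃ − yᵀa₃ = 18 − (8·2 + 1·3) = 18 − 19 = -1.

-1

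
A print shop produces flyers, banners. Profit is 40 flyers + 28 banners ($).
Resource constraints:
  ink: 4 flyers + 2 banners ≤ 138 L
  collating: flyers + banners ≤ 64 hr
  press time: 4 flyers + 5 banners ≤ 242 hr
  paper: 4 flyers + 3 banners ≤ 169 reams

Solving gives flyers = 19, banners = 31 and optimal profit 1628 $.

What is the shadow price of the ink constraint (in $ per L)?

2

At the optimum: ink uses 138 of 138 (binding); collating uses 50 of 64 (slack = 14); press time uses 231 of 242 (slack = 11); paper uses 169 of 169 (binding).
Slack constraints have shadow price 0 (complementary slackness).
From A_Bᵀ y = c: 4·y_ink + 4·y_paper = 40; 2·y_ink + 3·y_paper = 28.
→ y_ink = 2 and y_paper = 8.
Shadow price of ink = 2.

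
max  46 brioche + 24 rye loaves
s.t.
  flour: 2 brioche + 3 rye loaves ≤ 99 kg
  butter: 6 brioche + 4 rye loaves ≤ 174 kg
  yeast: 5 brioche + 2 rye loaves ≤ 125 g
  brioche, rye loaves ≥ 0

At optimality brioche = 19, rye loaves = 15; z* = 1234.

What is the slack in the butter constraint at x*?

0

butter used = 6·19 + 4·15 = 174; slack = 174 − 174 = 0.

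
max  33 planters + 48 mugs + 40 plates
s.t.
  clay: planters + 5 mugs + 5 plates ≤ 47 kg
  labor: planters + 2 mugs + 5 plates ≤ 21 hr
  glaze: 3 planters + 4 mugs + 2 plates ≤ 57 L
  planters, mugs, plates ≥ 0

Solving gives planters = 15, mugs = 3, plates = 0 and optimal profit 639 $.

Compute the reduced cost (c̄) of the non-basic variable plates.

-8

Check each constraint at x*: clay 30/47 (slack 17); labor 21/21 (tight); glaze 57/57 (tight).
Since clay is not tight, its dual is 0.
The binding rows give the dual system: 1·y_labor + 3·y_glaze = 33 and 2·y_labor + 4·y_glaze = 48.
This yields shadow prices y_labor = 6, y_glaze = 9.
Reduced cost of plates: c₃ − yᵀa₃ = 40 − (6·5 + 9·2) = 40 − 48 = -8.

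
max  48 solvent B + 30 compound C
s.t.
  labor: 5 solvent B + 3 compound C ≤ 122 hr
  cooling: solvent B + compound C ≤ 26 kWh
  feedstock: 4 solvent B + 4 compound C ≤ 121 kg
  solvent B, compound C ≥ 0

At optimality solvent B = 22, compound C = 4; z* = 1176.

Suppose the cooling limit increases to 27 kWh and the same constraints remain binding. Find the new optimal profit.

Binding: labor and cooling. Non-binding: feedstock (17 unused).
By complementary slackness, y = 0 for the non-binding constraint.
The binding rows give the dual system: 5·y_labor + 1·y_cooling = 48 and 3·y_labor + 1·y_cooling = 30.
This yields shadow prices y_labor = 9, y_cooling = 3.
Δz = y_cooling·Δb = 3 × (1) = 3, so new z* = 1176 + 3 = 1179.

1179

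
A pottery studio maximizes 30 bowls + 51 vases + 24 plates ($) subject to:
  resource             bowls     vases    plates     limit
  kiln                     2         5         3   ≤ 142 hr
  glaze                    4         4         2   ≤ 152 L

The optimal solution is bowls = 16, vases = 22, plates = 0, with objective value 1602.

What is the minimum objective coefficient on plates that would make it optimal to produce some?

Both kiln and glaze are binding at x*.
The binding rows give the dual system: 2·y_kiln + 4·y_glaze = 30 and 5·y_kiln + 4·y_glaze = 51.
Solving: y_kiln = 7, y_glaze = 4.
plates enters the basis when its profit ≥ yᵀa₃ = 7·3 + 4·2 = 29.

29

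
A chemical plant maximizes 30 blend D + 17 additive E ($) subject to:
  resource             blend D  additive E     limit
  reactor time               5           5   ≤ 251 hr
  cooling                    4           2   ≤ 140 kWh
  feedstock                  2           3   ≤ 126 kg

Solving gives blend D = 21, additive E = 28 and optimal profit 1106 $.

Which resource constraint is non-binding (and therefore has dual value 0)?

reactor time: 245/251 (slack 6)
cooling: 140/140 (binding)
feedstock: 126/126 (binding)
By complementary slackness, a constraint with positive slack has shadow price 0 → reactor time.

reactor time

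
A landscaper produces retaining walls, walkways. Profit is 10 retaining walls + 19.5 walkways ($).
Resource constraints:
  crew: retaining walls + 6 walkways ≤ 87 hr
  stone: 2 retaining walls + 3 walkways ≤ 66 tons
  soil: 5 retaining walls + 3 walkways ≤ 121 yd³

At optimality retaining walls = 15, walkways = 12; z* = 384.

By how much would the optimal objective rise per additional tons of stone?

Binding: crew and stone. Non-binding: soil (10 unused).
Slack constraints have shadow price 0 (complementary slackness).
The binding rows give the dual system: 1·y_crew + 2·y_stone = 10 and 6·y_crew + 3·y_stone = 19.5.
→ y_crew = 1 and y_stone = 4.5.
Shadow price of stone = 4.5.

4.5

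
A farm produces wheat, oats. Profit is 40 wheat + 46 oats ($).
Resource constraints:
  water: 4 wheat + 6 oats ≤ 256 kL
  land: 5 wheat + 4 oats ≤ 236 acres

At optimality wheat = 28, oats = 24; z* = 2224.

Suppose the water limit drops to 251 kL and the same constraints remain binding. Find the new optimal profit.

Both water and land are binding at x*.
Dual feasibility on the basic columns requires 4·y_water + 5·y_land = 40, 6·y_water + 4·y_land = 46.
Solving: y_water = 5, y_land = 4.
Δz = y_water·Δb = 5 × (-5) = -25, so new z* = 2224 − 25 = 2199.

2199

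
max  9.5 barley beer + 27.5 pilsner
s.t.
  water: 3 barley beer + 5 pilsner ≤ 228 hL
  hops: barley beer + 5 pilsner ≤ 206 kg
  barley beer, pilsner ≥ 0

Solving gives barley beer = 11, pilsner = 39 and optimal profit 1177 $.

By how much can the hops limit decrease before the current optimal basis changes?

Binding constraints: water, hops. The basis is B = [[3,5],[1,5]] with det 10.
Per unit decrease in hops, x* moves by d = (0.5, -0.3).
The basis stays optimal until pilsner reaches 0; allowable decrease = 130 kg.

130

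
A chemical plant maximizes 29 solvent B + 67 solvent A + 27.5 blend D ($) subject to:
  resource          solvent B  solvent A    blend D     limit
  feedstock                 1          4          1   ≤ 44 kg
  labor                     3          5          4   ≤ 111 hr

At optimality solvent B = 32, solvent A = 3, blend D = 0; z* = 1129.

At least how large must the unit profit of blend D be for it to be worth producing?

36

At the optimum: feedstock uses 44 of 44 (binding); labor uses 111 of 111 (binding).
Dual feasibility on the basic columns requires 1·y_feedstock + 3·y_labor = 29, 4·y_feedstock + 5·y_labor = 67.
→ y_feedstock = 8 and y_labor = 7.
blend D enters the basis when its profit ≥ yᵀa₃ = 8·1 + 7·4 = 36.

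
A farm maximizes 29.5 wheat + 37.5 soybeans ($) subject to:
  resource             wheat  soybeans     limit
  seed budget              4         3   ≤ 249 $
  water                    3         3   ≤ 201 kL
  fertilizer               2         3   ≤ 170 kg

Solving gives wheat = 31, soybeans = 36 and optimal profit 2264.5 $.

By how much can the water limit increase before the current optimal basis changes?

8.5

Binding constraints: water, fertilizer. The basis is B = [[3,3],[2,3]] with det 3.
Per unit increase in water, x* moves by d = (1, -0.6667).
The basis stays optimal until seed budget becomes binding; allowable increase = 8.5 kL.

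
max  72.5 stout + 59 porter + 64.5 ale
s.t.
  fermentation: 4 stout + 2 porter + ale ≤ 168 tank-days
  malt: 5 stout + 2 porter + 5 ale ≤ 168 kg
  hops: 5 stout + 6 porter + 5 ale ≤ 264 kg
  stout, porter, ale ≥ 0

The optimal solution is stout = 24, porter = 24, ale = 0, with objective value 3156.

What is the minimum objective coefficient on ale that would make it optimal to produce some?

At the optimum: fermentation uses 144 of 168 (slack = 24); malt uses 168 of 168 (binding); hops uses 264 of 264 (binding).
Slack constraints have shadow price 0 (complementary slackness).
The binding rows give the dual system: 5·y_malt + 5·y_hops = 72.5 and 2·y_malt + 6·y_hops = 59.
→ y_malt = 7 and y_hops = 7.5.
ale enters the basis when its profit ≥ yᵀa₃ = 7·5 + 7.5·5 = 72.5.

72.5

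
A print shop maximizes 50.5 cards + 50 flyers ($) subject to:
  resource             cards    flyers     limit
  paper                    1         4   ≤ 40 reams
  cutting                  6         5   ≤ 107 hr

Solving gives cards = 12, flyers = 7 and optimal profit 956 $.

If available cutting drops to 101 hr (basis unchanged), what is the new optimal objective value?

Check each constraint at x*: paper 40/40 (tight); cutting 107/107 (tight).
From A_Bᵀ y = c: 1·y_paper + 6·y_cutting = 50.5; 4·y_paper + 5·y_cutting = 50.
→ y_paper = 2.5 and y_cutting = 8.
Δz = y_cutting·Δb = 8 × (-6) = -48, so new z* = 956 − 48 = 908.

908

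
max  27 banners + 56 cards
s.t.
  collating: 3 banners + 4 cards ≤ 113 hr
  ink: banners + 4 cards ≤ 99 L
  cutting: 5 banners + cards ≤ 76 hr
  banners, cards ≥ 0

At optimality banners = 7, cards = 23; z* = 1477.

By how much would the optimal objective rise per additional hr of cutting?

0

Check each constraint at x*: collating 113/113 (tight); ink 99/99 (tight); cutting 58/76 (slack 18).
By complementary slackness, y = 0 for the non-binding constraint.
Dual feasibility on the basic columns requires 3·y_collating + 1·y_ink = 27, 4·y_collating + 4·y_ink = 56.
Solving: y_collating = 6.5, y_ink = 7.5.
Shadow price of cutting = 0.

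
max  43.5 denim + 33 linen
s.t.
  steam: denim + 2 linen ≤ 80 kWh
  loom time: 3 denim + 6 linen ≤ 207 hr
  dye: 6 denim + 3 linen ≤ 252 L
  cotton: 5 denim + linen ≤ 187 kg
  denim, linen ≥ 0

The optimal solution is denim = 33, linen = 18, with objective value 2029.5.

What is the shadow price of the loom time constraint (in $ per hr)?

2.5

Binding: loom time and dye. Non-binding: steam (11 unused), cotton (4 unused).
Since steam, cotton are not tight, their duals are 0.
The binding rows give the dual system: 3·y_loom time + 6·y_dye = 43.5 and 6·y_loom time + 3·y_dye = 33.
→ y_loom time = 2.5 and y_dye = 6.
Shadow price of loom time = 2.5.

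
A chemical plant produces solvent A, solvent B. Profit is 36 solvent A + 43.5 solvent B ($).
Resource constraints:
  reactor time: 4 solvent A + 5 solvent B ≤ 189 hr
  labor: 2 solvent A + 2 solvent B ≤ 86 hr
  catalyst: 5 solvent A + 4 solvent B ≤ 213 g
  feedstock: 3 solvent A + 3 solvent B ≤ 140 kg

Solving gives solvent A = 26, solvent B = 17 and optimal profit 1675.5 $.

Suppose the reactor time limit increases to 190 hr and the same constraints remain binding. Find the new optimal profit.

Check each constraint at x*: reactor time 189/189 (tight); labor 86/86 (tight); catalyst 198/213 (slack 15); feedstock 129/140 (slack 11).
Slack constraints have shadow price 0 (complementary slackness).
From A_Bᵀ y = c: 4·y_reactor time + 2·y_labor = 36; 5·y_reactor time + 2·y_labor = 43.5.
→ y_reactor time = 7.5 and y_labor = 3.
Δz = y_reactor time·Δb = 7.5 × (1) = 7.5, so new z* = 1675.5 + 7.5 = 1683.

1683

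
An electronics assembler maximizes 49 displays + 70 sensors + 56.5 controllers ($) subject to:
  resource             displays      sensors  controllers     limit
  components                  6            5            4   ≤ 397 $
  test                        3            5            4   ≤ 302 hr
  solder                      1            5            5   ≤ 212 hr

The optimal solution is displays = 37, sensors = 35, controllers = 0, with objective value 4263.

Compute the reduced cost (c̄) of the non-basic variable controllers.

Binding: components and solder. Non-binding: test (16 unused).
Since test is not tight, its dual is 0.
From A_Bᵀ y = c: 6·y_components + 1·y_solder = 49; 5·y_components + 5·y_solder = 70.
Solving: y_components = 7, y_solder = 7.
Reduced cost of controllers: c₃ − yᵀa₃ = 56.5 − (7·4 + 7·5) = 56.5 − 63 = -6.5.

-6.5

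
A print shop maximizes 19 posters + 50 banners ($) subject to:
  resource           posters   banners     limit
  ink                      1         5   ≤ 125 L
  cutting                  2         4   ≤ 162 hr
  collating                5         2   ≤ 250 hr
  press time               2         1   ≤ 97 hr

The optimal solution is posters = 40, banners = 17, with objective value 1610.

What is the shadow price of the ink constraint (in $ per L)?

Check each constraint at x*: ink 125/125 (tight); cutting 148/162 (slack 14); collating 234/250 (slack 16); press time 97/97 (tight).
By complementary slackness, y = 0 for the non-binding constraints.
From A_Bᵀ y = c: 1·y_ink + 2·y_press time = 19; 5·y_ink + 1·y_press time = 50.
Solving: y_ink = 9, y_press time = 5.
Shadow price of ink = 9.

9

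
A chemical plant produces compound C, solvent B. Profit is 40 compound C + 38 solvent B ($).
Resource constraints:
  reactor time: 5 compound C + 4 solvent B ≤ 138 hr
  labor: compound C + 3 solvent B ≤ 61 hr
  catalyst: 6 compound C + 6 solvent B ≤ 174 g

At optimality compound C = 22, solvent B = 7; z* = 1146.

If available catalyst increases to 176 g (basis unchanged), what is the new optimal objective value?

At the optimum: reactor time uses 138 of 138 (binding); labor uses 43 of 61 (slack = 18); catalyst uses 174 of 174 (binding).
Slack constraints have shadow price 0 (complementary slackness).
Dual feasibility on the basic columns requires 5·y_reactor time + 6·y_catalyst = 40, 4·y_reactor time + 6·y_catalyst = 38.
Solving: y_reactor time = 2, y_catalyst = 5.
Δz = y_catalyst·Δb = 5 × (2) = 10, so new z* = 1146 + 10 = 1156.

1156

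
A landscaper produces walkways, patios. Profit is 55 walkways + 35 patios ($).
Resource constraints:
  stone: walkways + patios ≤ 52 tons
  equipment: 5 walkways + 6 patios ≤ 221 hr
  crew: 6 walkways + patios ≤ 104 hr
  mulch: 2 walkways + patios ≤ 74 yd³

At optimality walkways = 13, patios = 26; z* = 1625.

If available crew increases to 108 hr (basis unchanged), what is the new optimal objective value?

1645

Binding: equipment and crew. Non-binding: stone (13 unused), mulch (22 unused).
By complementary slackness, y = 0 for the non-binding constraints.
The binding rows give the dual system: 5·y_equipment + 6·y_crew = 55 and 6·y_equipment + 1·y_crew = 35.
→ y_equipment = 5 and y_crew = 5.
Δz = y_crew·Δb = 5 × (4) = 20, so new z* = 1625 + 20 = 1645.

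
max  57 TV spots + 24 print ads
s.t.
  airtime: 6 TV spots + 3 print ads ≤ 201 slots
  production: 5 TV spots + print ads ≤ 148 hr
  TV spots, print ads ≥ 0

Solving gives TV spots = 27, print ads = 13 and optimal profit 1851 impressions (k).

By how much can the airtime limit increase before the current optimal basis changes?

Binding constraints: airtime, production. The basis is B = [[6,3],[5,1]] with det -9.
Per unit increase in airtime, x* moves by d = (-0.1111, 0.5556).
The basis stays optimal until TV spots reaches 0; allowable increase = 243 slots.

243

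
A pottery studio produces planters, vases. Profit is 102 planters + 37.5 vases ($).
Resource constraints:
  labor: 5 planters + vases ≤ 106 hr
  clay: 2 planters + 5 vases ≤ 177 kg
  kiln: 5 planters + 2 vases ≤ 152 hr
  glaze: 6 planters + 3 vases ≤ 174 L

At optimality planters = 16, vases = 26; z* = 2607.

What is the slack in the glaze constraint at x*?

glaze used = 6·16 + 3·26 = 174; slack = 174 − 174 = 0.

0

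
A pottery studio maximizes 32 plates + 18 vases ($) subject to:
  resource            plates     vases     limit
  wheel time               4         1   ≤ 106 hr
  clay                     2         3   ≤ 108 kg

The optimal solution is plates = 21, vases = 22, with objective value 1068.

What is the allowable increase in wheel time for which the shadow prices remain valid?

110

Binding constraints: wheel time, clay. The basis is B = [[4,1],[2,3]] with det 10.
Per unit increase in wheel time, x* moves by d = (0.3, -0.2).
The basis stays optimal until vases reaches 0; allowable increase = 110 hr.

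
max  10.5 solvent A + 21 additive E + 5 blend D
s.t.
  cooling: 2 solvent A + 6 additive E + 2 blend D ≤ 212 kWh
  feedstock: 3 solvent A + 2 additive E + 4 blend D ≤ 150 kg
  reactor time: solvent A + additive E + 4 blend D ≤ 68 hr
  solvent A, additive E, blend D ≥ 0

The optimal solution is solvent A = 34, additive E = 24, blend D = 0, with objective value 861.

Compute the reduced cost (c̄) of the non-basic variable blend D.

Binding: cooling and feedstock. Non-binding: reactor time (10 unused).
Since reactor time is not tight, its dual is 0.
Dual feasibility on the basic columns requires 2·y_cooling + 3·y_feedstock = 10.5, 6·y_cooling + 2·y_feedstock = 21.
→ y_cooling = 3 and y_feedstock = 1.5.
Reduced cost of blend D: c₃ − yᵀa₃ = 5 − (3·2 + 1.5·4) = 5 − 12 = -7.

-7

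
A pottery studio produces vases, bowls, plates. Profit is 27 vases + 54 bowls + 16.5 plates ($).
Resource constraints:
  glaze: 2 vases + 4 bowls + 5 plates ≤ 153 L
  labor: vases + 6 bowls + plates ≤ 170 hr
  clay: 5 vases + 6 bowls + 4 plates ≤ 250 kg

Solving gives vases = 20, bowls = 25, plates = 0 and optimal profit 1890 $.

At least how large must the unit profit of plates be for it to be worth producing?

Binding: labor and clay. Non-binding: glaze (13 unused).
Slack constraints have shadow price 0 (complementary slackness).
Dual feasibility on the basic columns requires 1·y_labor + 5·y_clay = 27, 6·y_labor + 6·y_clay = 54.
This yields shadow prices y_labor = 4.5, y_clay = 4.5.
plates enters the basis when its profit ≥ yᵀa₃ = 4.5·1 + 4.5·4 = 22.5.

22.5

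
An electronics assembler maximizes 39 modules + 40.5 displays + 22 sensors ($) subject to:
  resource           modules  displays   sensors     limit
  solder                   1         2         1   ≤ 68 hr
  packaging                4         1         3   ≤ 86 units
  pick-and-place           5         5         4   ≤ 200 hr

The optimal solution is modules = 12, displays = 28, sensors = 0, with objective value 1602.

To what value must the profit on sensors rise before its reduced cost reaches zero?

At the optimum: solder uses 68 of 68 (binding); packaging uses 76 of 86 (slack = 10); pick-and-place uses 200 of 200 (binding).
By complementary slackness, y = 0 for the non-binding constraint.
Dual feasibility on the basic columns requires 1·y_solder + 5·y_pick-and-place = 39, 2·y_solder + 5·y_pick-and-place = 40.5.
→ y_solder = 1.5 and y_pick-and-place = 7.5.
sensors enters the basis when its profit ≥ yᵀa₃ = 1.5·1 + 7.5·4 = 31.5.

31.5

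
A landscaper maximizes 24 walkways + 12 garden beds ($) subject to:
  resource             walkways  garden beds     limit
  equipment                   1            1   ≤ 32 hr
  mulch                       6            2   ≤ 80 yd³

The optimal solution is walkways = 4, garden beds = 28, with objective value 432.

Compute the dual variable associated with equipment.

6

At the optimum: equipment uses 32 of 32 (binding); mulch uses 80 of 80 (binding).
From A_Bᵀ y = c: 1·y_equipment + 6·y_mulch = 24; 1·y_equipment + 2·y_mulch = 12.
This yields shadow prices y_equipment = 6, y_mulch = 3.
Shadow price of equipment = 6.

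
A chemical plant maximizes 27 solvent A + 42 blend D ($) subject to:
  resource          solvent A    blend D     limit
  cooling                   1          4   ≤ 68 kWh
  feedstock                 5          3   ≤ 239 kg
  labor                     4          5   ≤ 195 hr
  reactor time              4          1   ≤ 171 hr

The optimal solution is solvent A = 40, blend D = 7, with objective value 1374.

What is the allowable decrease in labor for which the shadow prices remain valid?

110

Binding constraints: cooling, labor. The basis is B = [[1,4],[4,5]] with det -11.
Per unit decrease in labor, x* moves by d = (-0.3636, 0.0909).
The basis stays optimal until solvent A reaches 0; allowable decrease = 110 hr.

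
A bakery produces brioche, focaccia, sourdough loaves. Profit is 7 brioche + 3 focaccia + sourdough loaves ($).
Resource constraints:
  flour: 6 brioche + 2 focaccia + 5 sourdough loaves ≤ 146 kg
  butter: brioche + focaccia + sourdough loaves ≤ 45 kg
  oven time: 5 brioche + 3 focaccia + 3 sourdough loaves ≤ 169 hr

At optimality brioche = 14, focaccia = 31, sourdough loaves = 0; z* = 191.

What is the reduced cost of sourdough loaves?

Binding: flour and butter. Non-binding: oven time (6 unused).
Since oven time is not tight, its dual is 0.
From A_Bᵀ y = c: 6·y_flour + 1·y_butter = 7; 2·y_flour + 1·y_butter = 3.
Solving: y_flour = 1, y_butter = 1.
Reduced cost of sourdough loaves: c₃ − yᵀa₃ = 1 − (1·5 + 1·1) = 1 − 6 = -5.

-5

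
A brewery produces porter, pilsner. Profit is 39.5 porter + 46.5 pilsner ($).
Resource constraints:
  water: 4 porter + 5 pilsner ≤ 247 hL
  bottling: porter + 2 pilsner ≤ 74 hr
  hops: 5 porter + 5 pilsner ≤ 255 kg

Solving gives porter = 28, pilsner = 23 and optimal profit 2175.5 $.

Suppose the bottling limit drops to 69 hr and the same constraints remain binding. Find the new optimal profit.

Check each constraint at x*: water 227/247 (slack 20); bottling 74/74 (tight); hops 255/255 (tight).
Since water is not tight, its dual is 0.
The binding rows give the dual system: 1·y_bottling + 5·y_hops = 39.5 and 2·y_bottling + 5·y_hops = 46.5.
→ y_bottling = 7 and y_hops = 6.5.
Δz = y_bottling·Δb = 7 × (-5) = -35, so new z* = 2175.5 − 35 = 2140.5.

2140.5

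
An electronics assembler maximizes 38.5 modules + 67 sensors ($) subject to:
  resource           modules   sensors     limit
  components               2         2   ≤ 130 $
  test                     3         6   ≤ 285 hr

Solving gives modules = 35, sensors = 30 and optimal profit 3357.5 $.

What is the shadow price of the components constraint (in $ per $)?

Both components and test are binding at x*.
Dual feasibility on the basic columns requires 2·y_components + 3·y_test = 38.5, 2·y_components + 6·y_test = 67.
→ y_components = 5 and y_test = 9.5.
Shadow price of components = 5.

5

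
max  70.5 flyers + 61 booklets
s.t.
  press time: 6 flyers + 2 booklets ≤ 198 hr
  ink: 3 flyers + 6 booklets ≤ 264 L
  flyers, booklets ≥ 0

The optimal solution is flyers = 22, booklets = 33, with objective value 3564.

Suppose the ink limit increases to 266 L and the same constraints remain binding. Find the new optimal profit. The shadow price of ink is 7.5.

Δb = 2, so new z* = 3564 + (7.5)·(2) = 3564 + 15 = 3579.

3579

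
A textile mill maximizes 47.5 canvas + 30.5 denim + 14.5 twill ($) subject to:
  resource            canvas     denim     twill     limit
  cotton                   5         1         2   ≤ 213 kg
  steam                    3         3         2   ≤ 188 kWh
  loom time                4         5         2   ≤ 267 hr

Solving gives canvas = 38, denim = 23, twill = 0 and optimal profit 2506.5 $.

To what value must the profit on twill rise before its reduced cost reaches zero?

At the optimum: cotton uses 213 of 213 (binding); steam uses 183 of 188 (slack = 5); loom time uses 267 of 267 (binding).
Slack constraints have shadow price 0 (complementary slackness).
From A_Bᵀ y = c: 5·y_cotton + 4·y_loom time = 47.5; 1·y_cotton + 5·y_loom time = 30.5.
→ y_cotton = 5.5 and y_loom time = 5.
twill enters the basis when its profit ≥ yᵀa₃ = 5.5·2 + 5·2 = 21.

21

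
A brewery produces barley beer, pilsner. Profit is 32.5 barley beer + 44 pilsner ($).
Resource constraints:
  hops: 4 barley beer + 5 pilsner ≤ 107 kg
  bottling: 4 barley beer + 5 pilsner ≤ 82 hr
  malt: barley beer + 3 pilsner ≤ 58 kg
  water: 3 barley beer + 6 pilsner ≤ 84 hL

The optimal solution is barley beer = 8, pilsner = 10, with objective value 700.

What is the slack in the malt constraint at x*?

20

malt used = 1·8 + 3·10 = 38; slack = 58 − 38 = 20.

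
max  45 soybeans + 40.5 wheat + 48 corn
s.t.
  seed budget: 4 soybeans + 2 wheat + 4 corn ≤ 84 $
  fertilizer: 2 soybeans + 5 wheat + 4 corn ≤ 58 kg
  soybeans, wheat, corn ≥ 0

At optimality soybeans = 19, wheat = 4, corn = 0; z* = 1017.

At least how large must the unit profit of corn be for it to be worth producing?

Check each constraint at x*: seed budget 84/84 (tight); fertilizer 58/58 (tight).
The binding rows give the dual system: 4·y_seed budget + 2·y_fertilizer = 45 and 2·y_seed budget + 5·y_fertilizer = 40.5.
This yields shadow prices y_seed budget = 9, y_fertilizer = 4.5.
corn enters the basis when its profit ≥ yᵀa₃ = 9·4 + 4.5·4 = 54.

54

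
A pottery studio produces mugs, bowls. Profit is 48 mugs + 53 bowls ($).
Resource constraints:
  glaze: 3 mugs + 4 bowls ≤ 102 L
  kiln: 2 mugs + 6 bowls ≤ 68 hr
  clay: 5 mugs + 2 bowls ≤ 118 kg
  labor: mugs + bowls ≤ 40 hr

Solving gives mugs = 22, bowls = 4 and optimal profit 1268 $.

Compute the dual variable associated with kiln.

6.5

Check each constraint at x*: glaze 82/102 (slack 20); kiln 68/68 (tight); clay 118/118 (tight); labor 26/40 (slack 14).
Slack constraints have shadow price 0 (complementary slackness).
The binding rows give the dual system: 2·y_kiln + 5·y_clay = 48 and 6·y_kiln + 2·y_clay = 53.
This yields shadow prices y_kiln = 6.5, y_clay = 7.
Shadow price of kiln = 6.5.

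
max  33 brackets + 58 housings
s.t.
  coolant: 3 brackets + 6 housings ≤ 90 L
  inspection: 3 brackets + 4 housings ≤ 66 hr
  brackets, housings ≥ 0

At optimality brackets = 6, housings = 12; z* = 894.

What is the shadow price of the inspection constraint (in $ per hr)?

At the optimum: coolant uses 90 of 90 (binding); inspection uses 66 of 66 (binding).
From A_Bᵀ y = c: 3·y_coolant + 3·y_inspection = 33; 6·y_coolant + 4·y_inspection = 58.
Solving: y_coolant = 7, y_inspection = 4.
Shadow price of inspection = 4.

4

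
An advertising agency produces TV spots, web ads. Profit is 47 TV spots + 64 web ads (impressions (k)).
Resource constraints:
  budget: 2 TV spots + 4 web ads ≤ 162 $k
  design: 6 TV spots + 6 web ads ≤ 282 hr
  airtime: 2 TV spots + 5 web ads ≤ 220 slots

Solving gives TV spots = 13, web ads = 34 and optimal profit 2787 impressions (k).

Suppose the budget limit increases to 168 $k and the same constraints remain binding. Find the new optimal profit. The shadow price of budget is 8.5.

Δb = 6, so new z* = 2787 + (8.5)·(6) = 2787 + 51 = 2838.

2838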